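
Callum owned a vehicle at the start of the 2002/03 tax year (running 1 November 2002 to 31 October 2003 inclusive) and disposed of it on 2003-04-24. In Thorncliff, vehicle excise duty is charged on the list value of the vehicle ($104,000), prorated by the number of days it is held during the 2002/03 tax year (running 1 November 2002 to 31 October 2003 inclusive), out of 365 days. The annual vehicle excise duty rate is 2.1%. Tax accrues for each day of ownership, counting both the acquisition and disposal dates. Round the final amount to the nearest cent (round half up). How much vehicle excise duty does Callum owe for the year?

Days held (2002-11-01 to 2003-04-24): 175 out of 365
Tax = $104,000 × 2.1% × 175/365 = $1,047.1233

$1,047.12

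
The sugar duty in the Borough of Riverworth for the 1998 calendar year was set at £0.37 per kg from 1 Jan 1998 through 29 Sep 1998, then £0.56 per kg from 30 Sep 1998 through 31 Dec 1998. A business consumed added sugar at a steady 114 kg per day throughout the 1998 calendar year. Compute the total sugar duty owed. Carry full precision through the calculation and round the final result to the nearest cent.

£17,410.08

1 Jan – 29 Sep 1998: 272 days × 114 kg/day = 31,008 kg at £0.37/kg → £11,472.96
30 Sep – 31 Dec 1998: 93 days × 114 kg/day = 10,602 kg at £0.56/kg → £5,937.12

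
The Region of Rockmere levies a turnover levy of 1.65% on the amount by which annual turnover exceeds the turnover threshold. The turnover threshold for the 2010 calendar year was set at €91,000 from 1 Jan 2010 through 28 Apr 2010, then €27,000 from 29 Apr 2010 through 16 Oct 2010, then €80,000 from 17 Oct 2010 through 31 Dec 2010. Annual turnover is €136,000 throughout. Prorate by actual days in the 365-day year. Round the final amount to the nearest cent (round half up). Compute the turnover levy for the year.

1 Jan – 28 Apr 2010: 118 days, exemption €91,000 → (€136,000 − €91,000) × 1.65% × 118/365 = €240.0411
29 Apr – 16 Oct 2010: 171 days, exemption €27,000 → (€136,000 − €27,000) × 1.65% × 171/365 = €842.5849
17 Oct – 31 Dec 2010: 76 days, exemption €80,000 → (€136,000 − €80,000) × 1.65% × 76/365 = €192.3945
Total = €1,275.0205

€1,275.02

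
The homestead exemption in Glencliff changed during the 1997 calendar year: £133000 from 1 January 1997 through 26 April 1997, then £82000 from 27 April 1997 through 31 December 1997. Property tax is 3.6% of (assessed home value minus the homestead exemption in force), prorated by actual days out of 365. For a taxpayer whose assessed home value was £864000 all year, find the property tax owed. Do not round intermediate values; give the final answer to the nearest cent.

£27568.50

1 January – 26 April 1997: 116 days, exemption £133000 → (£864000 − £133000) × 3.6% × 116/365 = £8363.4411
27 April – 31 December 1997: 249 days, exemption £82000 → (£864000 − £82000) × 3.6% × 249/365 = £19205.0630
Total = £27568.5041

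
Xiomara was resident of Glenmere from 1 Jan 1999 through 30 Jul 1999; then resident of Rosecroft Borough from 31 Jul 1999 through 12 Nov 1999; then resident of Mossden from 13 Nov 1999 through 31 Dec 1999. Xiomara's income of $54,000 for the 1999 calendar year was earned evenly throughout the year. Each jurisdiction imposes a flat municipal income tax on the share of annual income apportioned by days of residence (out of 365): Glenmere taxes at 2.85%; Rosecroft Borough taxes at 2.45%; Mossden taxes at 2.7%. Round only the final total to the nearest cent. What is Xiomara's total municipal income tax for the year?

$1,465.99

Glenmere, 1 Jan – 30 Jul 1999: 211 days → $54,000 × 2.85% × 211/365 = $889.6685
Rosecroft Borough, 31 Jul – 12 Nov 1999: 105 days → $54,000 × 2.45% × 105/365 = $380.5890
Mossden, 13 Nov – 31 Dec 1999: 49 days → $54,000 × 2.7% × 49/365 = $195.7315
Total = $1,465.9890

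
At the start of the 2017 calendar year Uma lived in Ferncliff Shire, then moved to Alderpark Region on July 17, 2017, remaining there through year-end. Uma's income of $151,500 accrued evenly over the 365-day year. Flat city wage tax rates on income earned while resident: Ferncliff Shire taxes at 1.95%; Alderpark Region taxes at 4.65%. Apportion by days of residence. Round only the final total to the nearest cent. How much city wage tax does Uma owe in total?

Ferncliff Shire, January 1 – July 16, 2017: 197 days → $151,500 × 1.95% × 197/365 = $1,594.4856
Alderpark Region, July 17 – December 31, 2017: 168 days → $151,500 × 4.65% × 168/365 = $3,242.5151
Total = $4,837.0007

$4,837.00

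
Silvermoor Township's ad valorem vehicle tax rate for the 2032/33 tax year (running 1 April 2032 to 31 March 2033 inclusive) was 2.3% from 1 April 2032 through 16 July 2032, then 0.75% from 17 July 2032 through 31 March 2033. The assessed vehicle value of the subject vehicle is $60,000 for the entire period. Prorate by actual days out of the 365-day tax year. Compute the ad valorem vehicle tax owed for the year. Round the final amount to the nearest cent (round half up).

$722.63

1 April – 16 July 2032: 107 days at 2.3% → $60,000 × 2.3% × 107/365 = $404.5479
17 July 2032 – 31 March 2033: 258 days at 0.75% → $60,000 × 0.75% × 258/365 = $318.0822
Total = $722.6301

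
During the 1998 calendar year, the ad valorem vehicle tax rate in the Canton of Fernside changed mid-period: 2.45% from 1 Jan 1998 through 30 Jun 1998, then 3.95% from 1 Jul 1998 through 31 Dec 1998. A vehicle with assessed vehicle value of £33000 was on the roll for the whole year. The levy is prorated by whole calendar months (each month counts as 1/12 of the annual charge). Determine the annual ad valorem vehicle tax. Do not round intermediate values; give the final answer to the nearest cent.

1 Jan – 30 Jun 1998: 6 months at 2.45% → £33000 × 2.45% × 6/12 = £404.2500
1 Jul – 31 Dec 1998: 6 months at 3.95% → £33000 × 3.95% × 6/12 = £651.7500
Total = £1056.0000

£1056.00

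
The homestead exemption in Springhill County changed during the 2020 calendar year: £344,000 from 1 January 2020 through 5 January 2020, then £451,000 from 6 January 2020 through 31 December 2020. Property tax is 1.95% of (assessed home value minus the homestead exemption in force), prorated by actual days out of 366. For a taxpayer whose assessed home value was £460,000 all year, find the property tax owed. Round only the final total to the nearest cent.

£204.00

1 January – 5 January 2020: 5 days, exemption £344,000 → (£460,000 − £344,000) × 1.95% × 5/366 = £30.9016
6 January – 31 December 2020: 361 days, exemption £451,000 → (£460,000 − £451,000) × 1.95% × 361/366 = £173.1025
Total = £204.0041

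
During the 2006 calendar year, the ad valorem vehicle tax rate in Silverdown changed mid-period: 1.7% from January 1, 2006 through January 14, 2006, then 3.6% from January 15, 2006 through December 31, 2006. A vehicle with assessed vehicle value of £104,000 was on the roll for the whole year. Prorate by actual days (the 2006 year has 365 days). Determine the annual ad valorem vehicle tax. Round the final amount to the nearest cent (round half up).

£3,668.21

January 1 – January 14, 2006: 14 days at 1.7% → £104,000 × 1.7% × 14/365 = £67.8137
January 15 – December 31, 2006: 351 days at 3.6% → £104,000 × 3.6% × 351/365 = £3,600.3945
Total = £3,668.2082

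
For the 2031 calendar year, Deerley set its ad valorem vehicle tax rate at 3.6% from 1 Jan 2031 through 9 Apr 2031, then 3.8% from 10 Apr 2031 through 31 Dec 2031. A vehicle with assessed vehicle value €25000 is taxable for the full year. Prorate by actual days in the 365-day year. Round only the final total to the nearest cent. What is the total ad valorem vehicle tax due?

1 Jan – 9 Apr 2031: 99 days at 3.6% → €25000 × 3.6% × 99/365 = €244.1096
10 Apr – 31 Dec 2031: 266 days at 3.8% → €25000 × 3.8% × 266/365 = €692.3288
Total = €936.4384

€936.44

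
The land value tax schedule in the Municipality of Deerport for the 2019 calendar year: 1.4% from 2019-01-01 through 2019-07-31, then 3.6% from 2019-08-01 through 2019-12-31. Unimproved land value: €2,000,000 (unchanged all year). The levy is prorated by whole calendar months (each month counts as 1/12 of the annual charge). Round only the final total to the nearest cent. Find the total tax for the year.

€46,333.33

2019-01-01 to 2019-07-31: 7 months at 1.4% → €2,000,000 × 1.4% × 7/12 = €16,333.3333
2019-08-01 to 2019-12-31: 5 months at 3.6% → €2,000,000 × 3.6% × 5/12 = €30,000.0000
Total = €46,333.3333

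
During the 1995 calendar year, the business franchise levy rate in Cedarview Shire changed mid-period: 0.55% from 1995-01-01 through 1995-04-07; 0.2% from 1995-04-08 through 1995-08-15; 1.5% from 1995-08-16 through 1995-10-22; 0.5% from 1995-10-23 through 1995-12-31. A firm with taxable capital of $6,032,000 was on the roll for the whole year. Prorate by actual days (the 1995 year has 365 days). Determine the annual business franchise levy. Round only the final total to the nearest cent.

1995-01-01 to 1995-04-07: 97 days at 0.55% → $6,032,000 × 0.55% × 97/365 = $8,816.6356
1995-04-08 to 1995-08-15: 130 days at 0.2% → $6,032,000 × 0.2% × 130/365 = $4,296.7671
1995-08-16 to 1995-10-22: 68 days at 1.5% → $6,032,000 × 1.5% × 68/365 = $16,856.5479
1995-10-23 to 1995-12-31: 70 days at 0.5% → $6,032,000 × 0.5% × 70/365 = $5,784.1096
Total = $35,754.0603

$35,754.06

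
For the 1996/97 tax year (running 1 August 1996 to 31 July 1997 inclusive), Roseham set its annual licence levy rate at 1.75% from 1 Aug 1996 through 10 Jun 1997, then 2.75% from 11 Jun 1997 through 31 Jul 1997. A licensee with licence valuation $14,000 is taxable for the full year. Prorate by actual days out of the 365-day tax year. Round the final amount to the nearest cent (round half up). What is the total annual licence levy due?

$264.56

1 Aug 1996 – 10 Jun 1997: 314 days at 1.75% → $14,000 × 1.75% × 314/365 = $210.7671
11 Jun – 31 Jul 1997: 51 days at 2.75% → $14,000 × 2.75% × 51/365 = $53.7945
Total = $264.5616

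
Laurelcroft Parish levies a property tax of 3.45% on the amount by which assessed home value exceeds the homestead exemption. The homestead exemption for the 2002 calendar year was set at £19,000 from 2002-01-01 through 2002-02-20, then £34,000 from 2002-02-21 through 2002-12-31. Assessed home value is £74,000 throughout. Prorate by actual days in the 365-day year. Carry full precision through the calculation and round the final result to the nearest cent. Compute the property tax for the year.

£1,452.31

2002-01-01 to 2002-02-20: 51 days, exemption £19,000 → (£74,000 − £19,000) × 3.45% × 51/365 = £265.1301
2002-02-21 to 2002-12-31: 314 days, exemption £34,000 → (£74,000 − £34,000) × 3.45% × 314/365 = £1,187.1781
Total = £1,452.3082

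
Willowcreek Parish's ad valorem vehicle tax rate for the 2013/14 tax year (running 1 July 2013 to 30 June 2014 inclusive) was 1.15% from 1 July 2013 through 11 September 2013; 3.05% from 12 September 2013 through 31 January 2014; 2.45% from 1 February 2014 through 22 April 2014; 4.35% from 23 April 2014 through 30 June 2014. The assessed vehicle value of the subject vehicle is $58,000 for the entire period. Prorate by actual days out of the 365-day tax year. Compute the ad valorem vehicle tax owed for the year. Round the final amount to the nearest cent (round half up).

$1,613.91

1 July – 11 September 2013: 73 days at 1.15% → $58,000 × 1.15% × 73/365 = $133.4000
12 September 2013 – 31 January 2014: 142 days at 3.05% → $58,000 × 3.05% × 142/365 = $688.2137
1 February – 22 April 2014: 81 days at 2.45% → $58,000 × 2.45% × 81/365 = $315.3452
23 April – 30 June 2014: 69 days at 4.35% → $58,000 × 4.35% × 69/365 = $476.9507
Total = $1,613.9096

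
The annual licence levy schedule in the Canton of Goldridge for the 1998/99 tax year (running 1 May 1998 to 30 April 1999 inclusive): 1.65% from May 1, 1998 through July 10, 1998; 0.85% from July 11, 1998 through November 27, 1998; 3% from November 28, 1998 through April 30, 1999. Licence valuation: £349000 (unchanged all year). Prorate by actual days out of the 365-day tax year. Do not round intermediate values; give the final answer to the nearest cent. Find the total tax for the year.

May 1 – July 10, 1998: 71 days at 1.65% → £349000 × 1.65% × 71/365 = £1120.1466
July 11 – November 27, 1998: 140 days at 0.85% → £349000 × 0.85% × 140/365 = £1137.8356
November 28, 1998 – April 30, 1999: 154 days at 3% → £349000 × 3% × 154/365 = £4417.4795
Total = £6675.4616

£6675.46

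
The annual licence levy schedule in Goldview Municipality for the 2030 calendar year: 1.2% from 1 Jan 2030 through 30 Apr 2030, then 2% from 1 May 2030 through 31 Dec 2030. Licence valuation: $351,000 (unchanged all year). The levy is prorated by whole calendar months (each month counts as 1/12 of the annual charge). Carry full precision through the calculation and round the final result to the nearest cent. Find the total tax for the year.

1 Jan – 30 Apr 2030: 4 months at 1.2% → $351,000 × 1.2% × 4/12 = $1,404.0000
1 May – 31 Dec 2030: 8 months at 2% → $351,000 × 2% × 8/12 = $4,680.0000
Total = $6,084.0000

$6,084.00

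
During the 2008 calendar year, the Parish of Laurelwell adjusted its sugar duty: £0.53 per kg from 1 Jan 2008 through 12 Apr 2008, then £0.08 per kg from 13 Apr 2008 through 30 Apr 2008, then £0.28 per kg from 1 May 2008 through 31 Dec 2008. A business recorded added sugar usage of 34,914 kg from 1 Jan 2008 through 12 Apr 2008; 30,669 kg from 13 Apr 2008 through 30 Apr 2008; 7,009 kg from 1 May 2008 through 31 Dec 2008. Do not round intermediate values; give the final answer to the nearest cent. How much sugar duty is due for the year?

£22920.46

1 Jan – 12 Apr 2008: 34,914 kg at £0.53/kg → £18504.42
13 Apr – 30 Apr 2008: 30,669 kg at £0.08/kg → £2453.52
1 May – 31 Dec 2008: 7,009 kg at £0.28/kg → £1962.52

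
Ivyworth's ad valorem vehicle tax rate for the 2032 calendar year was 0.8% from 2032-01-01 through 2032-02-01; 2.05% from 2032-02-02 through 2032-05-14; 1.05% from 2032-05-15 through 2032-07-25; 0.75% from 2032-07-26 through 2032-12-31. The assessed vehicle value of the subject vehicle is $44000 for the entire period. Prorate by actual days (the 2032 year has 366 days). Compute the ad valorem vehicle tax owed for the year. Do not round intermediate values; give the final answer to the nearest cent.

2032-01-01 to 2032-02-01: 32 days at 0.8% → $44000 × 0.8% × 32/366 = $30.7760
2032-02-02 to 2032-05-14: 103 days at 2.05% → $44000 × 2.05% × 103/366 = $253.8415
2032-05-15 to 2032-07-25: 72 days at 1.05% → $44000 × 1.05% × 72/366 = $90.8852
2032-07-26 to 2032-12-31: 159 days at 0.75% → $44000 × 0.75% × 159/366 = $143.3607
Total = $518.8634

$518.86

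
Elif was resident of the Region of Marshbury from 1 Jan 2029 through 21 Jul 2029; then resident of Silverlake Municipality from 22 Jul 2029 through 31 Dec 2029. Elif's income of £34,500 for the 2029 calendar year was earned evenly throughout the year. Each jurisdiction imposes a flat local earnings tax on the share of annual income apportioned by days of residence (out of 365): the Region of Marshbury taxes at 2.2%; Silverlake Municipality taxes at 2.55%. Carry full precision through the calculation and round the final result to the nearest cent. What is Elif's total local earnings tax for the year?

The Region of Marshbury, 1 Jan – 21 Jul 2029: 202 days → £34,500 × 2.2% × 202/365 = £420.0493
Silverlake Municipality, 22 Jul – 31 Dec 2029: 163 days → £34,500 × 2.55% × 163/365 = £392.8747
Total = £812.9240

£812.92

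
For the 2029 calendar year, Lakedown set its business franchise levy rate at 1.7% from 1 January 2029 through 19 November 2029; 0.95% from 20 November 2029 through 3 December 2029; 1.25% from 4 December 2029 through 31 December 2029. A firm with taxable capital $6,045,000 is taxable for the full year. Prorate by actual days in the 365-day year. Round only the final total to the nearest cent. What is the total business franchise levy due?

$98,939.26

1 January – 19 November 2029: 323 days at 1.7% → $6,045,000 × 1.7% × 323/365 = $90,939.9863
20 November – 3 December 2029: 14 days at 0.95% → $6,045,000 × 0.95% × 14/365 = $2,202.6986
4 December – 31 December 2029: 28 days at 1.25% → $6,045,000 × 1.25% × 28/365 = $5,796.5753
Total = $98,939.2603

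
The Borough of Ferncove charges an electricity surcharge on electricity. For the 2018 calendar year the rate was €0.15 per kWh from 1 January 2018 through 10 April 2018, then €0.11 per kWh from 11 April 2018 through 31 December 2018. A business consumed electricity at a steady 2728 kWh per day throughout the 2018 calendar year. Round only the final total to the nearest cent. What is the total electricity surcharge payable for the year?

€120,441.20

1 January – 10 April 2018: 100 days × 2728 kWh/day = 272,800 kWh at €0.15/kWh → €40,920.00
11 April – 31 December 2018: 265 days × 2728 kWh/day = 722,920 kWh at €0.11/kWh → €79,521.20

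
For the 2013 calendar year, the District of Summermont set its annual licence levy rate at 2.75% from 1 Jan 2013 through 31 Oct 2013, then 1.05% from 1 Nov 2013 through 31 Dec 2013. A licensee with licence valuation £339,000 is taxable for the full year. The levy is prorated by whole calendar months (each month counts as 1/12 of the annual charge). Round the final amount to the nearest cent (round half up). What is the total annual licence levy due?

£8,362.00

1 Jan – 31 Oct 2013: 10 months at 2.75% → £339,000 × 2.75% × 10/12 = £7,768.7500
1 Nov – 31 Dec 2013: 2 months at 1.05% → £339,000 × 1.05% × 2/12 = £593.2500
Total = £8,362.0000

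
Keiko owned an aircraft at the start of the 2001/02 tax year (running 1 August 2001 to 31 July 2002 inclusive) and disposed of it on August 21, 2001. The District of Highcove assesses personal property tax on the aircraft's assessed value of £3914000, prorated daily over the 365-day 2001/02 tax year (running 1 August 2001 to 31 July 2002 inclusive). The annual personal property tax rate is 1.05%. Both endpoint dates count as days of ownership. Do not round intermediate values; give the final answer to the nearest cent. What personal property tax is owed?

£2364.48

Days held (August 1 – August 21, 2001): 21 out of 365
Tax = £3914000 × 1.05% × 21/365 = £2364.4849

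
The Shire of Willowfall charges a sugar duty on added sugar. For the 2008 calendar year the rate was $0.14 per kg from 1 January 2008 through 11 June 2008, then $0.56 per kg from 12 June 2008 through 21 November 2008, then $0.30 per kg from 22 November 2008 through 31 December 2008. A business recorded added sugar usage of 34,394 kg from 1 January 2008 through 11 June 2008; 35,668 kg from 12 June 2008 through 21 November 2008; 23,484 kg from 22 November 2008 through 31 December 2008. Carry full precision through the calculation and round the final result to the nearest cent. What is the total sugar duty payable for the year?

$31,834.44

1 January – 11 June 2008: 34,394 kg at $0.14/kg → $4,815.16
12 June – 21 November 2008: 35,668 kg at $0.56/kg → $19,974.08
22 November – 31 December 2008: 23,484 kg at $0.30/kg → $7,045.20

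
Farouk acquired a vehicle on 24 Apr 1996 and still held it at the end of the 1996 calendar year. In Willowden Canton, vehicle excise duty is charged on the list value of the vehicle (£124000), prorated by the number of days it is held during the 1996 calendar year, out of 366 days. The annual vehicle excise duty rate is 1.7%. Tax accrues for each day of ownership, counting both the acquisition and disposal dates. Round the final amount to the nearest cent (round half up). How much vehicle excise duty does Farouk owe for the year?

£1451.41

Days held (24 Apr – 31 Dec 1996): 252 out of 366
Tax = £124000 × 1.7% × 252/366 = £1451.4098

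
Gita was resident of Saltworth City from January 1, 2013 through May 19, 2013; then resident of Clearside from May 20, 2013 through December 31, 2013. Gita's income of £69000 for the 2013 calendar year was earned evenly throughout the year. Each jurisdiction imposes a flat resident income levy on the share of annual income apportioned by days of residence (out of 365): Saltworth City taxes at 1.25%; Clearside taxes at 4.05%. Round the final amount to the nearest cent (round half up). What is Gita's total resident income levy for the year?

£2058.75

Saltworth City, January 1 – May 19, 2013: 139 days → £69000 × 1.25% × 139/365 = £328.4589
Clearside, May 20 – December 31, 2013: 226 days → £69000 × 4.05% × 226/365 = £1730.2932
Total = £2058.7521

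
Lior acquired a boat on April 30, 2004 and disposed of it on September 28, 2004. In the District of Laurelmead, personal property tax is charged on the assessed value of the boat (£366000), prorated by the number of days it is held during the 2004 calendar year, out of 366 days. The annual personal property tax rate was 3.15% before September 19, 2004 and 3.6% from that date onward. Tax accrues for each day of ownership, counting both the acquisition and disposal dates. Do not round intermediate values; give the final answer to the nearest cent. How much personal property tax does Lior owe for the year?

£4833.00

April 30 – September 18, 2004: 142 days at 3.15% → £366000 × 3.15% × 142/366 = £4473.0000
September 19 – September 28, 2004: 10 days at 3.6% → £366000 × 3.6% × 10/366 = £360.0000
Total = £4833.0000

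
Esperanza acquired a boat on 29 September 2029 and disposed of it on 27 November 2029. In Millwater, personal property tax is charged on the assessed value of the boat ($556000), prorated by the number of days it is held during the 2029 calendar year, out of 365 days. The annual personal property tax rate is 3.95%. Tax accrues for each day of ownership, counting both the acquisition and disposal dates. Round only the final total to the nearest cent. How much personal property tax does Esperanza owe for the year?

$3610.19

Days held (29 September – 27 November 2029): 60 out of 365
Tax = $556000 × 3.95% × 60/365 = $3610.1918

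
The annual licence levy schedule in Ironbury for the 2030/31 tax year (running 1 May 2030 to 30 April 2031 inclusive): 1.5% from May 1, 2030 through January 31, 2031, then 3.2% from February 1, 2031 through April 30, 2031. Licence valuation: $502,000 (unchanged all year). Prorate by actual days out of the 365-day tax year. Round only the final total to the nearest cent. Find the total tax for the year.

May 1, 2030 – January 31, 2031: 276 days at 1.5% → $502,000 × 1.5% × 276/365 = $5,693.9178
February 1 – April 30, 2031: 89 days at 3.2% → $502,000 × 3.2% × 89/365 = $3,916.9753
Total = $9,610.8932

$9,610.89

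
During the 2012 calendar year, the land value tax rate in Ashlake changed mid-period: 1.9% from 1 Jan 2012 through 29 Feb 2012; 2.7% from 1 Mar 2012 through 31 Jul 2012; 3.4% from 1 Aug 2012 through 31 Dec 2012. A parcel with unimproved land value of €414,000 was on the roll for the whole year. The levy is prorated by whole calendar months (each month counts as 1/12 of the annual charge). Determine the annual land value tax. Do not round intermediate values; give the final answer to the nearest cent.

1 Jan – 29 Feb 2012: 2 months at 1.9% → €414,000 × 1.9% × 2/12 = €1,311.0000
1 Mar – 31 Jul 2012: 5 months at 2.7% → €414,000 × 2.7% × 5/12 = €4,657.5000
1 Aug – 31 Dec 2012: 5 months at 3.4% → €414,000 × 3.4% × 5/12 = €5,865.0000
Total = €11,833.5000

€11,833.50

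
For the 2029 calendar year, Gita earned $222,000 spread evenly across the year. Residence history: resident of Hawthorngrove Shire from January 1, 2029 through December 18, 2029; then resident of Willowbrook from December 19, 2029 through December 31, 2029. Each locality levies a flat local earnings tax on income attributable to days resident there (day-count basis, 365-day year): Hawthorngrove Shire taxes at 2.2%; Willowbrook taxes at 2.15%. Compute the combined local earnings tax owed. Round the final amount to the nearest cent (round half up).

$4,880.05

Hawthorngrove Shire, January 1 – December 18, 2029: 352 days → $222,000 × 2.2% × 352/365 = $4,710.0493
Willowbrook, December 19 – December 31, 2029: 13 days → $222,000 × 2.15% × 13/365 = $169.9973
Total = $4,880.0466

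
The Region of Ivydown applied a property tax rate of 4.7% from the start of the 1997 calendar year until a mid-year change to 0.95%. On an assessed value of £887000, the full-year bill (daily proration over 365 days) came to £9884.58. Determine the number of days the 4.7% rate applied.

16 days

Let d = days at the first rate; then 365 − d days at the second rate.
£887000 × [4.7%·d + 0.95%·(365−d)] / 365 = £9884.58
Solving gives d = 16, so the new rate took effect on January 17, 1997.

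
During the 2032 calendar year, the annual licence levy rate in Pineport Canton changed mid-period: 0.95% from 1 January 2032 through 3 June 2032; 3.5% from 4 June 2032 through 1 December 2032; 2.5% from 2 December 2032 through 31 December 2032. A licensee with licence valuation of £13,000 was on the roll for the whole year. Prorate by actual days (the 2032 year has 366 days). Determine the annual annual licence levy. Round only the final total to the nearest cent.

1 January – 3 June 2032: 155 days at 0.95% → £13,000 × 0.95% × 155/366 = £52.3019
4 June – 1 December 2032: 181 days at 3.5% → £13,000 × 3.5% × 181/366 = £225.0137
2 December – 31 December 2032: 30 days at 2.5% → £13,000 × 2.5% × 30/366 = £26.6393
Total = £303.9549

£303.95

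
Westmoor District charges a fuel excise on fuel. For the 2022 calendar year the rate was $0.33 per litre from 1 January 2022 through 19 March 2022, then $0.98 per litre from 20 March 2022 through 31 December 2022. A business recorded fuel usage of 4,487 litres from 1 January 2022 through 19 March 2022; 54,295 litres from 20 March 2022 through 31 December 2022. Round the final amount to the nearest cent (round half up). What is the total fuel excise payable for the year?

$54689.81

1 January – 19 March 2022: 4,487 litres at $0.33/litre → $1480.71
20 March – 31 December 2022: 54,295 litres at $0.98/litre → $53209.10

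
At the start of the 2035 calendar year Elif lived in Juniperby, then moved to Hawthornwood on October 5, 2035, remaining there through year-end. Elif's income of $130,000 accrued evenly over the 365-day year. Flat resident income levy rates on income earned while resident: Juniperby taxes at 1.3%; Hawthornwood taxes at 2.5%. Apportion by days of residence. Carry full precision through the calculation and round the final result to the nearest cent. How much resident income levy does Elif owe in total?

Juniperby, January 1 – October 4, 2035: 277 days → $130,000 × 1.3% × 277/365 = $1,282.5479
Hawthornwood, October 5 – December 31, 2035: 88 days → $130,000 × 2.5% × 88/365 = $783.5616
Total = $2,066.1096

$2,066.11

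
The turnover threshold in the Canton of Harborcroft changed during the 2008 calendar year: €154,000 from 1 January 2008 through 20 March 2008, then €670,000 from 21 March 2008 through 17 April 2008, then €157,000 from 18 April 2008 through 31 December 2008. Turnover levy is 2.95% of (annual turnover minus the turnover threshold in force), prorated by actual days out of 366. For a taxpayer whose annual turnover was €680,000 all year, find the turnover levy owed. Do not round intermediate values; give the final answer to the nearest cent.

1 January – 20 March 2008: 80 days, exemption €154,000 → (€680,000 − €154,000) × 2.95% × 80/366 = €3,391.6940
21 March – 17 April 2008: 28 days, exemption €670,000 → (€680,000 − €670,000) × 2.95% × 28/366 = €22.5683
18 April – 31 December 2008: 258 days, exemption €157,000 → (€680,000 − €157,000) × 2.95% × 258/366 = €10,875.8279
Total = €14,290.0902

€14,290.09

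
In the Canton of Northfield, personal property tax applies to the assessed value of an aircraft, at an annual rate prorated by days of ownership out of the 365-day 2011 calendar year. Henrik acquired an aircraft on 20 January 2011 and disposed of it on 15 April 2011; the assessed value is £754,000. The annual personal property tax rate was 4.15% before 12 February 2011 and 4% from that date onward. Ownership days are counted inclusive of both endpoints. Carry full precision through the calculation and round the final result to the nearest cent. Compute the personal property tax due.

20 January – 11 February 2011: 23 days at 4.15% → £754,000 × 4.15% × 23/365 = £1,971.7616
12 February – 15 April 2011: 63 days at 4% → £754,000 × 4% × 63/365 = £5,205.6986
Total = £7,177.4603

£7,177.46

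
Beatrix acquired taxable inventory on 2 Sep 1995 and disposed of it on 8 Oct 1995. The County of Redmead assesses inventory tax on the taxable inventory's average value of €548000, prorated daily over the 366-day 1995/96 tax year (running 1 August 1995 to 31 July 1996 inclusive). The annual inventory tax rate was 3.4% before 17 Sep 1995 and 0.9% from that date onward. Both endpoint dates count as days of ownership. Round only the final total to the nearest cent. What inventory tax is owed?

2 Sep – 16 Sep 1995: 15 days at 3.4% → €548000 × 3.4% × 15/366 = €763.6066
17 Sep – 8 Oct 1995: 22 days at 0.9% → €548000 × 0.9% × 22/366 = €296.4590
Total = €1060.0656

€1060.07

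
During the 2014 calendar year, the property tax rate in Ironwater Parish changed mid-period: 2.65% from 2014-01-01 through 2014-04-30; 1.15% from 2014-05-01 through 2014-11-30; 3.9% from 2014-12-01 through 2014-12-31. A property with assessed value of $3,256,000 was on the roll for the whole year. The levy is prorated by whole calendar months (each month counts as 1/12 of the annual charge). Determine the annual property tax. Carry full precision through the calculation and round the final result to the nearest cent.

2014-01-01 to 2014-04-30: 4 months at 2.65% → $3,256,000 × 2.65% × 4/12 = $28,761.3333
2014-05-01 to 2014-11-30: 7 months at 1.15% → $3,256,000 × 1.15% × 7/12 = $21,842.3333
2014-12-01 to 2014-12-31: 1 month at 3.9% → $3,256,000 × 3.9% × 1/12 = $10,582.0000
Total = $61,185.6667

$61,185.67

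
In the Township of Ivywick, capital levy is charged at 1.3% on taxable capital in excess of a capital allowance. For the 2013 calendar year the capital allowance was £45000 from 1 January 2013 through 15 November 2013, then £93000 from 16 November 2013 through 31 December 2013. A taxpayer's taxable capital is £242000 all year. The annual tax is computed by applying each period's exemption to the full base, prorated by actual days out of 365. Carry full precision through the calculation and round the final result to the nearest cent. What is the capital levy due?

£2482.36

1 January – 15 November 2013: 319 days, exemption £45000 → (£242000 − £45000) × 1.3% × 319/365 = £2238.2438
16 November – 31 December 2013: 46 days, exemption £93000 → (£242000 − £93000) × 1.3% × 46/365 = £244.1151
Total = £2482.3589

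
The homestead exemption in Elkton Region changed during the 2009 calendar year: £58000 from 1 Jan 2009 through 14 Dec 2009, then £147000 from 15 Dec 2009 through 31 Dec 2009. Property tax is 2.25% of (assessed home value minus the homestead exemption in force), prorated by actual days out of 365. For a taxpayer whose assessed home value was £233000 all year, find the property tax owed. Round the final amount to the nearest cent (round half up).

1 Jan – 14 Dec 2009: 348 days, exemption £58000 → (£233000 − £58000) × 2.25% × 348/365 = £3754.1096
15 Dec – 31 Dec 2009: 17 days, exemption £147000 → (£233000 − £147000) × 2.25% × 17/365 = £90.1233
Total = £3844.2329

£3844.23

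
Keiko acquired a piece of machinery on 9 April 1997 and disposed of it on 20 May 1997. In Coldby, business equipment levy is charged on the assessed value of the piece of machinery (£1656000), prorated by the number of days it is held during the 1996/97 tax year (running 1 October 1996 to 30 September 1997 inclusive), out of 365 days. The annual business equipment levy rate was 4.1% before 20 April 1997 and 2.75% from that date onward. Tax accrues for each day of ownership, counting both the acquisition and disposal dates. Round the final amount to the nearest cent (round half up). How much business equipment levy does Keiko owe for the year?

£5913.96

9 April – 19 April 1997: 11 days at 4.1% → £1656000 × 4.1% × 11/365 = £2046.1808
20 April – 20 May 1997: 31 days at 2.75% → £1656000 × 2.75% × 31/365 = £3867.7808
Total = £5913.9616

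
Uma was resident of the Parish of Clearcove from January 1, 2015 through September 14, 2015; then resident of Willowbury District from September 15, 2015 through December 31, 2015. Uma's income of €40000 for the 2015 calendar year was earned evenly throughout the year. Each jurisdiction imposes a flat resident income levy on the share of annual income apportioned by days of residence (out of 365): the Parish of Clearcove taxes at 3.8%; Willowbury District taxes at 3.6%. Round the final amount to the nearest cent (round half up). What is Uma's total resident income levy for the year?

€1496.33

The Parish of Clearcove, January 1 – September 14, 2015: 257 days → €40000 × 3.8% × 257/365 = €1070.2466
Willowbury District, September 15 – December 31, 2015: 108 days → €40000 × 3.6% × 108/365 = €426.0822
Total = €1496.3288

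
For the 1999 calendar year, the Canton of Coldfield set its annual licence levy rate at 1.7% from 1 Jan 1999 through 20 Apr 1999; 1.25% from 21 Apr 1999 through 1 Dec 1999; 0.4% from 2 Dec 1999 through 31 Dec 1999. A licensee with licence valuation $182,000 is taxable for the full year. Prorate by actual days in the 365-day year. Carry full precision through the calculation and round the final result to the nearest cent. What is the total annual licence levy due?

1 Jan – 20 Apr 1999: 110 days at 1.7% → $182,000 × 1.7% × 110/365 = $932.4384
21 Apr – 1 Dec 1999: 225 days at 1.25% → $182,000 × 1.25% × 225/365 = $1,402.3973
2 Dec – 31 Dec 1999: 30 days at 0.4% → $182,000 × 0.4% × 30/365 = $59.8356
Total = $2,394.6712

$2,394.67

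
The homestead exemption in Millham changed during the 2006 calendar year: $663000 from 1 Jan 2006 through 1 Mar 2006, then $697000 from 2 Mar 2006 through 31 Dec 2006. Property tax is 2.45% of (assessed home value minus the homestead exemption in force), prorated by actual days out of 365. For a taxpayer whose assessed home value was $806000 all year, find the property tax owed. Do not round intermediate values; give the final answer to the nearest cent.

$2807.43

1 Jan – 1 Mar 2006: 60 days, exemption $663000 → ($806000 − $663000) × 2.45% × 60/365 = $575.9178
2 Mar – 31 Dec 2006: 305 days, exemption $697000 → ($806000 − $697000) × 2.45% × 305/365 = $2231.5137
Total = $2807.4315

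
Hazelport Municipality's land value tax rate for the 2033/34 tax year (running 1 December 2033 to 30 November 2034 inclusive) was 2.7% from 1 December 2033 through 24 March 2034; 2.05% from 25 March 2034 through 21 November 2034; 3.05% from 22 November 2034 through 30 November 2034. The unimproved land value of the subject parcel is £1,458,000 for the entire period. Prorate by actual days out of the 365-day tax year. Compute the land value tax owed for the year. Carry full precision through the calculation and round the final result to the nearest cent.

1 December 2033 – 24 March 2034: 114 days at 2.7% → £1,458,000 × 2.7% × 114/365 = £12,295.1342
25 March – 21 November 2034: 242 days at 2.05% → £1,458,000 × 2.05% × 242/365 = £19,816.8164
22 November – 30 November 2034: 9 days at 3.05% → £1,458,000 × 3.05% × 9/365 = £1,096.4959
Total = £33,208.4466

£33,208.45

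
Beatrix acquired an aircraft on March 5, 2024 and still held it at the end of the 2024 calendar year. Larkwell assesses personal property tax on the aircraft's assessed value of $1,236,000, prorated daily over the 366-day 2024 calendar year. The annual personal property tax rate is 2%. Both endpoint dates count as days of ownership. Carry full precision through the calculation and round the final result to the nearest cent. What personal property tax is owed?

Days held (March 5 – December 31, 2024): 302 out of 366
Tax = $1,236,000 × 2% × 302/366 = $20,397.3770

$20,397.38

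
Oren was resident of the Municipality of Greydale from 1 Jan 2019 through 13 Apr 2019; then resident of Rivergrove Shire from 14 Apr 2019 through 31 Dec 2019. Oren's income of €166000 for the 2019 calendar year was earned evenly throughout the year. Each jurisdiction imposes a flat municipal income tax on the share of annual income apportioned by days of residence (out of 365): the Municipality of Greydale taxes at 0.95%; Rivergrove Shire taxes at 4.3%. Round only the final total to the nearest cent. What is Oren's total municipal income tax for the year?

€5568.73

The Municipality of Greydale, 1 Jan – 13 Apr 2019: 103 days → €166000 × 0.95% × 103/365 = €445.0164
Rivergrove Shire, 14 Apr – 31 Dec 2019: 262 days → €166000 × 4.3% × 262/365 = €5123.7151
Total = €5568.7315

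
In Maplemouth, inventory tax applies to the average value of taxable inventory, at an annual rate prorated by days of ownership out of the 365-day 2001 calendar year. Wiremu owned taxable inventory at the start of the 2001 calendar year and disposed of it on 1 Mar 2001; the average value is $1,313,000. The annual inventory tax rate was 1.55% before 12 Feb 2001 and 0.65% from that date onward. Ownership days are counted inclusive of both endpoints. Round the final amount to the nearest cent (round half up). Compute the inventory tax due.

1 Jan – 11 Feb 2001: 42 days at 1.55% → $1,313,000 × 1.55% × 42/365 = $2,341.8164
12 Feb – 1 Mar 2001: 18 days at 0.65% → $1,313,000 × 0.65% × 18/365 = $420.8795
Total = $2,762.6959

$2,762.70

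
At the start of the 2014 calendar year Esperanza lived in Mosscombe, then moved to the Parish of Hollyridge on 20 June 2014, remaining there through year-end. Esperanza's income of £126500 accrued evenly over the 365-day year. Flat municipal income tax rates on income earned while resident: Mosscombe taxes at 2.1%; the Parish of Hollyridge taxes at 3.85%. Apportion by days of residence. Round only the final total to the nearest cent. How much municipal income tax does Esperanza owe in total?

Mosscombe, 1 January – 19 June 2014: 170 days → £126500 × 2.1% × 170/365 = £1237.2740
The Parish of Hollyridge, 20 June – 31 December 2014: 195 days → £126500 × 3.85% × 195/365 = £2601.9144
Total = £3839.1884

£3839.19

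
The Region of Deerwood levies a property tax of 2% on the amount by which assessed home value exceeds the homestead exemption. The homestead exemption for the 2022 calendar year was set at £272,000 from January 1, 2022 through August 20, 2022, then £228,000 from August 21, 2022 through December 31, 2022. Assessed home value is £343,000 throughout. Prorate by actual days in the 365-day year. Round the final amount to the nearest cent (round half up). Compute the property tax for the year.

January 1 – August 20, 2022: 232 days, exemption £272,000 → (£343,000 − £272,000) × 2% × 232/365 = £902.5753
August 21 – December 31, 2022: 133 days, exemption £228,000 → (£343,000 − £228,000) × 2% × 133/365 = £838.0822
Total = £1,740.6575

£1,740.66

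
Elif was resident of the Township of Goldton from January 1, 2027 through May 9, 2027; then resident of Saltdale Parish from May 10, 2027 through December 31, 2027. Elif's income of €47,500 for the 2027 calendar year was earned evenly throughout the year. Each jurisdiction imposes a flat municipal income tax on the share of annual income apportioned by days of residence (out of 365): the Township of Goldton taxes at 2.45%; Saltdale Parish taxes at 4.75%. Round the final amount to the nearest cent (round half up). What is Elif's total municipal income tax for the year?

€1,870.13

The Township of Goldton, January 1 – May 9, 2027: 129 days → €47,500 × 2.45% × 129/365 = €411.2979
Saltdale Parish, May 10 – December 31, 2027: 236 days → €47,500 × 4.75% × 236/365 = €1,458.8356
Total = €1,870.1336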